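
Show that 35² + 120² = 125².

Compute a² + b² = 35² + 120² = 1225 + 14400 = 15625
Compute c² = 125² = 15625
Since 15625 = 15625, confirmed.

Yes, it is a Pythagorean triple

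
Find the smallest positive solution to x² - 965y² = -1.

We need x² = 965y² - 1. Try successive y:
y = 1: x² = 965·1² - 1 = 964, not a perfect square
y = 2: x² = 965·2² - 1 = 3859, not a perfect square
y = 3: x² = 965·3² - 1 = 8684, not a perfect square
...
y = 481: x² = 965·481² - 1 = 223263364 = 14942² ✓
Check: 14942² - 965·481² = 223263364 - 223263365 = -1 ✓

x = 14942, y = 481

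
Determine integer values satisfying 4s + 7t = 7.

Step 1: Check solvability.
gcd(4, 7) = 1
Since 1 divides 7, solutions exist.

Step 2: Apply extended Euclidean algorithm to find gcd.
We find integers such that 4*x0 + 7*y0 = 1

Step 3: Scale the particular solution.
Multiply by 7/1 = 7:
s = 14, t = -7

Step 4: Verify.
4*(14) + 7*(-7) = 7 = 7 ✓

s = 14, t = -7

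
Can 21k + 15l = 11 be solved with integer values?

Step 1: Compute gcd(21, 15).
gcd(21, 15) = 3

Step 2: Check divisibility.
Does 3 divide 11? 11 = 3 x 3 + 2, so no.

By the theorem on linear Diophantine equations, 21k + 15l = 11 has integer solutions if and only if gcd(21, 15) divides 11. Since 3 does not divide 11, no solutions exist.

No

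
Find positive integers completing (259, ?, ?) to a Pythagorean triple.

We need the other leg and hypotenuse such that 259² + x² = c².
Take x = 660, c = 709: 259² + 660² = 67081 + 435600 = 502681 = 709² ✓
Triple: (259, 660, 709)

(259, 660, 709)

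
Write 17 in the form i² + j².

We need to find integers i, j > 0 such that i² + j² = 17.
Trying i = 1: j² = 17 - 1² = 17 - 1 = 16
j = 4
Check: 1² + 4² = 1 + 16 = 17 ✓

17 = 1² + 4²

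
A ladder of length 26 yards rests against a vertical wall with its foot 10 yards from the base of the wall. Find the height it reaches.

The ladder, wall, and ground form a right triangle with hypotenuse 26 and one leg 10.
By the Pythagorean theorem: h² = 26² - 10² = 676 - 100 = 576
h = √576 = 24 yards

24 yards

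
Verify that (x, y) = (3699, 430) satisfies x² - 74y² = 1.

Compute x² = 3699² = 13682601
Compute 74y² = 74·430² = 74·184900 = 13682600
x² - 74y² = 13682601 - 13682600 = 1
Since this equals 1, (3699, 430) is a solution.

Yes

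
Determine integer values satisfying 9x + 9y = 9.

Step 1: Check solvability.
gcd(9, 9) = 9
Since 9 divides 9, solutions exist.

Step 2: Apply extended Euclidean algorithm to find gcd.
We find integers such that 9*x0 + 9*y0 = 9

Step 3: Scale the particular solution.
Multiply by 9/9 = 1:
x = 0, y = 1

Step 4: Verify.
9*(0) + 9*(1) = 9 = 9 ✓

x = 0, y = 1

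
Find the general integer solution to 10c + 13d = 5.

Step 1: Compute gcd(10, 13) = 1.
Since 1 divides 5, solutions exist.

Step 2: Find a particular solution using extended Euclidean algorithm.
We get c₀ = 20, d₀ = -15.
Check: 10*20 + 13*-15 = 5 = 5 ✓

Step 3: Write the general solution.
c = 20 + (13/1)t = 20 + 13t
d = -15 - (10/1)t = -15 - 10t
for any integer t.

c = 20 + 13t, d = -15 - 10t for integer t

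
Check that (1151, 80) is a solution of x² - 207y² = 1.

Compute x² = 1151² = 1324801
Compute 207y² = 207·80² = 207·6400 = 1324800
x² - 207y² = 1324801 - 1324800 = 1
Since this equals 1, (1151, 80) is a solution.

Yes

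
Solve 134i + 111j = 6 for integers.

Step 1: Check solvability.
gcd(134, 111) = 1
Since 1 divides 6, solutions exist.

Step 2: Apply extended Euclidean algorithm to find gcd.
We find integers such that 134*x0 + 111*y0 = 1

Step 3: Scale the particular solution.
Multiply by 6/1 = 6:
i = 174, j = -210

Step 4: Verify.
134*(174) + 111*(-210) = 6 = 6 ✓

i = 174, j = -210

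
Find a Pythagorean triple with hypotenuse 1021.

We need a² + b² = 1021² = 1042441.
Trying: 779² + 660² = 606841 + 435600 = 1042441 ✓

(779, 660, 1021)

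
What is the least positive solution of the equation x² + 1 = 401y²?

We need x² = 401y² - 1. Try successive y:
y = 1: x² = 401·1² - 1 = 400 = 20² ✓
Check: 20² - 401·1² = 400 - 401 = -1 ✓

x = 20, y = 1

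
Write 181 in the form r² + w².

We need to find integers r, w > 0 such that r² + w² = 181.
Trying r = 9: w² = 181 - 9² = 181 - 81 = 100
w = 10
Check: 9² + 10² = 81 + 100 = 181 ✓

181 = 9² + 10²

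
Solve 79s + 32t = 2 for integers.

Step 1: Check solvability.
gcd(79, 32) = 1
Since 1 divides 2, solutions exist.

Step 2: Apply extended Euclidean algorithm to find gcd.
We find integers such that 79*x0 + 32*y0 = 1

Step 3: Scale the particular solution.
Multiply by 2/1 = 2:
s = 30, t = -74

Step 4: Verify.
79*(30) + 32*(-74) = 2 = 2 ✓

s = 30, t = -74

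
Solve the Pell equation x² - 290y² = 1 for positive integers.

We seek the smallest positive integers (x, y) with x² - 290y² = 1, i.e., x² = 290y² + 1.
Try successive y values:
y = 1: x² = 290·1² + 1 = 291, not a perfect square
y = 2: x² = 290·2² + 1 = 1161, not a perfect square
y = 3: x² = 290·3² + 1 = 2611, not a perfect square
... continuing the search (or via continued fractions) ...
y = 34: x² = 290·34² + 1 = 335241, x = 579 ✓

Verify: 579² - 290·34² = 335241 - 335240 = 1 ✓

x = 579, y = 34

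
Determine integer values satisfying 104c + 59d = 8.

Step 1: Check solvability.
gcd(104, 59) = 1
Since 1 divides 8, solutions exist.

Step 2: Apply extended Euclidean algorithm to find gcd.
We find integers such that 104*x0 + 59*y0 = 1

Step 3: Scale the particular solution.
Multiply by 8/1 = 8:
c = 168, d = -296

Step 4: Verify.
104*(168) + 59*(-296) = 8 = 8 ✓

c = 168, d = -296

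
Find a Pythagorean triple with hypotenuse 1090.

We need a² + b² = 1090² = 1188100.
Trying: 1026² + 368² = 1052676 + 135424 = 1188100 ✓

(1026, 368, 1090)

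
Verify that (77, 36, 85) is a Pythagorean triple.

Compute a² + b² = 77² + 36² = 5929 + 1296 = 7225
Compute c² = 85² = 7225
Since 7225 = 7225, confirmed.

Yes, it is a Pythagorean triple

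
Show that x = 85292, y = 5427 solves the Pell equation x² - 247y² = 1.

Compute x² = 85292² = 7274725264
Compute 247y² = 247·5427² = 247·29452329 = 7274725263
x² - 247y² = 7274725264 - 7274725263 = 1
Since this equals 1, (85292, 5427) is a solution.

Yes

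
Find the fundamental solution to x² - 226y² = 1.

We seek the smallest positive integers (x, y) with x² - 226y² = 1, i.e., x² = 226y² + 1.
Try successive y values:
y = 1: x² = 226·1² + 1 = 227, not a perfect square
y = 2: x² = 226·2² + 1 = 905, not a perfect square
y = 3: x² = 226·3² + 1 = 2035, not a perfect square
... continuing the search (or via continued fractions) ...
y = 30: x² = 226·30² + 1 = 203401, x = 451 ✓

Verify: 451² - 226·30² = 203401 - 203400 = 1 ✓

x = 451, y = 30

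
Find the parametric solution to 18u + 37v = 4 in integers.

Step 1: Compute gcd(18, 37) = 1.
Since 1 divides 4, solutions exist.

Step 2: Find a particular solution using extended Euclidean algorithm.
We get u₀ = -8, v₀ = 4.
Check: 18*-8 + 37*4 = 4 = 4 ✓

Step 3: Write the general solution.
u = -8 + (37/1)t = -8 + 37t
v = 4 - (18/1)t = 4 - 18t
for any integer t.

u = -8 + 37t, v = 4 - 18t for integer t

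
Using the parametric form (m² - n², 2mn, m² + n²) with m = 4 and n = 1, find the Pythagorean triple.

a = m² - n² = 4² - 1² = 16 - 1 = 15
b = 2mn = 2·4·1 = 8
c = m² + n² = 16 + 1 = 17
Verify: 15² + 8² = 225 + 64 = 289 = 17² ✓

(15, 8, 17)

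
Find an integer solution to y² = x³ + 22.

Try small integer x values and check whether x³ + 22 is a perfect square.
x = 3: x³ + 22 = 3³ + 22 = 27 + 22 = 49
Is 49 a perfect square? 7² = 49 ✓
So (x, y) = (3, -7) is a solution.

x = 3, y = -7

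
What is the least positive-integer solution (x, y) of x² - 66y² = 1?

We seek the smallest positive integers (x, y) with x² - 66y² = 1, i.e., x² = 66y² + 1.
Try successive y values:
y = 1: x² = 66·1² + 1 = 67, not a perfect square
y = 2: x² = 66·2² + 1 = 265, not a perfect square
y = 3: x² = 66·3² + 1 = 595, not a perfect square
... continuing the search (or via continued fractions) ...
y = 8: x² = 66·8² + 1 = 4225, x = 65 ✓

Verify: 65² - 66·8² = 4225 - 4224 = 1 ✓

x = 65, y = 8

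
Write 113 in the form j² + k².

We need to find integers j, k > 0 such that j² + k² = 113.
Trying j = 7: k² = 113 - 7² = 113 - 49 = 64
k = 8
Check: 7² + 8² = 49 + 64 = 113 ✓

113 = 7² + 8²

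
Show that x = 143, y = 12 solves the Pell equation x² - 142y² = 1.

Compute x² = 143² = 20449
Compute 142y² = 142·12² = 142·144 = 20448
x² - 142y² = 20449 - 20448 = 1
Since this equals 1, (143, 12) is a solution.

Yes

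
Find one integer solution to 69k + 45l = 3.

Step 1: Check solvability.
gcd(69, 45) = 3
Since 3 divides 3, solutions exist.

Step 2: Apply extended Euclidean algorithm to find gcd.
We find integers such that 69*x0 + 45*y0 = 3

Step 3: Scale the particular solution.
Multiply by 3/3 = 1:
k = 2, l = -3

Step 4: Verify.
69*(2) + 45*(-3) = 3 = 3 ✓

k = 2, l = -3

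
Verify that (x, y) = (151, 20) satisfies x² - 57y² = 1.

Compute x² = 151² = 22801
Compute 57y² = 57·20² = 57·400 = 22800
x² - 57y² = 22801 - 22800 = 1
Since this equals 1, (151, 20) is a solution.

Yes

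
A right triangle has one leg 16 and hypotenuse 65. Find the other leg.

a² = c² - b² = 4225 - 256 = 3969
a = 63

63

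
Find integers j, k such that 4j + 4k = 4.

Step 1: Check solvability.
gcd(4, 4) = 4
Since 4 divides 4, solutions exist.

Step 2: Apply extended Euclidean algorithm to find gcd.
We find integers such that 4*x0 + 4*y0 = 4

Step 3: Scale the particular solution.
Multiply by 4/4 = 1:
j = 0, k = 1

Step 4: Verify.
4*(0) + 4*(1) = 4 = 4 ✓

j = 0, k = 1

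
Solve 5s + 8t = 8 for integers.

Step 1: Check solvability.
gcd(5, 8) = 1
Since 1 divides 8, solutions exist.

Step 2: Apply extended Euclidean algorithm to find gcd.
We find integers such that 5*x0 + 8*y0 = 1

Step 3: Scale the particular solution.
Multiply by 8/1 = 8:
s = -24, t = 16

Step 4: Verify.
5*(-24) + 8*(16) = 8 = 8 ✓

s = -24, t = 16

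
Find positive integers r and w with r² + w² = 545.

We need to find integers r, w > 0 such that r² + w² = 545.
Trying r = 4: w² = 545 - 4² = 545 - 16 = 529
w = 23
Check: 4² + 23² = 16 + 529 = 545 ✓

545 = 4² + 23²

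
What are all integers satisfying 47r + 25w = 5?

Step 1: Compute gcd(47, 25) = 1.
Since 1 divides 5, solutions exist.

Step 2: Find a particular solution using extended Euclidean algorithm.
We get r₀ = 40, w₀ = -75.
Check: 47*40 + 25*-75 = 5 = 5 ✓

Step 3: Write the general solution.
r = 40 + (25/1)t = 40 + 25t
w = -75 - (47/1)t = -75 - 47t
for any integer t.

r = 40 + 25t, w = -75 - 47t for integer t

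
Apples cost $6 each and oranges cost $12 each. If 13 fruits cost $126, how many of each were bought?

Let a = apples, o = oranges.
a + o = 13
6a + 12o = 126
Substitute o = 13 - a:
6a + 12(13 - a) = 126
(6 - 12)a = 126 - 156
-6a = -30
a = 5, o = 13 - 5 = 8

Apples: 5, Oranges: 8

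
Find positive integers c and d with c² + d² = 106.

We need to find integers c, d > 0 such that c² + d² = 106.
Trying c = 5: d² = 106 - 5² = 106 - 25 = 81
d = 9
Check: 5² + 9² = 25 + 81 = 106 ✓

106 = 5² + 9²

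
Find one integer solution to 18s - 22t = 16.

Step 1: Check solvability.
gcd(18, 22) = 2
Since 2 divides 16, solutions exist.

Step 2: Apply extended Euclidean algorithm to find gcd.
We find integers such that 18*x0 + 22*y0 = 2

Step 3: Scale the particular solution.
Multiply by 16/2 = 8:
s = 40, t = 32

Step 4: Verify.
18*(40) - 22*(32) = 16 = 16 ✓

s = 40, t = 32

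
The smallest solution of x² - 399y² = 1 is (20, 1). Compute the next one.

Solutions to x² - Dy² = 1 are generated by powers of (x₀ + y₀√D).
The next solution satisfies x₁ + y₁√399 = (x₀ + y₀√399)², giving:
x₁ = x₀² + 399y₀² = 20² + 399·1² = 400 + 399 = 799
y₁ = 2x₀y₀ = 2·20·1 = 40

Verify: 799² - 399·40² = 638401 - 638400 = 1 ✓

x = 799, y = 40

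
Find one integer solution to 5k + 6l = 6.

Step 1: Check solvability.
gcd(5, 6) = 1
Since 1 divides 6, solutions exist.

Step 2: Apply extended Euclidean algorithm to find gcd.
We find integers such that 5*x0 + 6*y0 = 1

Step 3: Scale the particular solution.
Multiply by 6/1 = 6:
k = -6, l = 6

Step 4: Verify.
5*(-6) + 6*(6) = 6 = 6 ✓

k = -6, l = 6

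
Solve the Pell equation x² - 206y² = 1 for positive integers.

We seek the smallest positive integers (x, y) with x² - 206y² = 1, i.e., x² = 206y² + 1.
Try successive y values:
y = 1: x² = 206·1² + 1 = 207, not a perfect square
y = 2: x² = 206·2² + 1 = 825, not a perfect square
y = 3: x² = 206·3² + 1 = 1855, not a perfect square
... continuing the search (or via continued fractions) ...
y = 4148: x² = 206·4148² + 1 = 3544416225, x = 59535 ✓

Verify: 59535² - 206·4148² = 3544416225 - 3544416224 = 1 ✓

x = 59535, y = 4148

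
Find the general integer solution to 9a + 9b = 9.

Step 1: Compute gcd(9, 9) = 9.
Since 9 divides 9, solutions exist.

Step 2: Find a particular solution using extended Euclidean algorithm.
We get a₀ = 0, b₀ = 1.
Check: 9*0 + 9*1 = 9 = 9 ✓

Step 3: Write the general solution.
a = 0 + (9/9)t = 0 + 1t
b = 1 - (9/9)t = 1 - 1t
for any integer t.

a = 0 + 1t, b = 1 - 1t for integer t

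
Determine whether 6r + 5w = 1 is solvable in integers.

Step 1: Compute gcd(6, 5).
gcd(6, 5) = 1

Step 2: Check divisibility.
Does 1 divide 1? 1 = 1 x 1, so yes.

By the theorem on linear Diophantine equations, 6r + 5w = 1 has integer solutions if and only if gcd(6, 5) divides 1. Since 1 | 1, solutions exist.

Yes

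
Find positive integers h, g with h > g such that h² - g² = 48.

Factor: h² - g² = (h+g)(h-g) = 48.
We need two factors of 48 with the same parity.
Use h+g = 24 and h-g = 2 (product 24·2 = 48).
Adding: 2h = 26, so h = 13.
Subtracting: 2g = 22, so g = 11.
Check: 13² - 11² = 169 - 121 = 48 ✓

h = 13, g = 11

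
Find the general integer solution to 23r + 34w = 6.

Step 1: Compute gcd(23, 34) = 1.
Since 1 divides 6, solutions exist.

Step 2: Find a particular solution using extended Euclidean algorithm.
We get r₀ = 18, w₀ = -12.
Check: 23*18 + 34*-12 = 6 = 6 ✓

Step 3: Write the general solution.
r = 18 + (34/1)t = 18 + 34t
w = -12 - (23/1)t = -12 - 23t
for any integer t.

r = 18 + 34t, w = -12 - 23t for integer t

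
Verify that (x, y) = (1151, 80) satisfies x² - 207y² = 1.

Compute x² = 1151² = 1324801
Compute 207y² = 207·80² = 207·6400 = 1324800
x² - 207y² = 1324801 - 1324800 = 1
Since this equals 1, (1151, 80) is a solution.

Yes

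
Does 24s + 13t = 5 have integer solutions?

Step 1: Compute gcd(24, 13).
gcd(24, 13) = 1

Step 2: Check divisibility.
Does 1 divide 5? 5 = 1 x 5, so yes.

By the theorem on linear Diophantine equations, 24s + 13t = 5 has integer solutions if and only if gcd(24, 13) divides 5. Since 1 | 5, solutions exist.

Yes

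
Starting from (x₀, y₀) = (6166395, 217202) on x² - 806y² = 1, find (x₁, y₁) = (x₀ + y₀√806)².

Solutions to x² - Dy² = 1 are generated by powers of (x₀ + y₀√D).
The next solution satisfies x₁ + y₁√806 = (x₀ + y₀√806)², giving:
x₁ = x₀² + 806y₀² = 6166395² + 806·217202² = 38024427296025 + 38024427296024 = 76048854592049
y₁ = 2x₀y₀ = 2·6166395·217202 = 2678706653580

Verify: 76048854592049² - 806·2678706653580² = 5783428284762612274214018401 - 5783428284762612274214018400 = 1 ✓

x = 76048854592049, y = 2678706653580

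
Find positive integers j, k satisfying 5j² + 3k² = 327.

Try small values of j and check whether (327 - 5j²)/3 is a perfect square.
j = 6: 5·6² = 180, so 3k² = 327 - 180 = 147, giving k² = 49, k = 7.
Check: 5·6² + 3·7² = 180 + 147 = 327 ✓

j = 6, k = 7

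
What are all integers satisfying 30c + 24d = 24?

Step 1: Compute gcd(30, 24) = 6.
Since 6 divides 24, solutions exist.

Step 2: Find a particular solution using extended Euclidean algorithm.
We get c₀ = 4, d₀ = -4.
Check: 30*4 + 24*-4 = 24 = 24 ✓

Step 3: Write the general solution.
c = 4 + (24/6)t = 4 + 4t
d = -4 - (30/6)t = -4 - 5t
for any integer t.

c = 4 + 4t, d = -4 - 5t for integer t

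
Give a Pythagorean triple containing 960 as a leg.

We need the other leg and hypotenuse such that 960² + x² = c².
Take x = 1672, c = 1928: 960² + 1672² = 921600 + 2795584 = 3717184 = 1928² ✓
Triple: (1672, 960, 1928)

(1672, 960, 1928)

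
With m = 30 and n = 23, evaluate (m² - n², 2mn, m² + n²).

a = m² - n² = 900 - 529 = 371
b = 2mn = 2·30·23 = 1380
c = m² + n² = 900 + 529 = 1429
Verify: 371² + 1380² = 137641 + 1904400 = 2042041 = 1429² ✓

(371, 1380, 1429)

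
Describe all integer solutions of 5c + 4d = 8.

Step 1: Compute gcd(5, 4) = 1.
Since 1 divides 8, solutions exist.

Step 2: Find a particular solution using extended Euclidean algorithm.
We get c₀ = 8, d₀ = -8.
Check: 5*8 + 4*-8 = 8 = 8 ✓

Step 3: Write the general solution.
c = 8 + (4/1)t = 8 + 4t
d = -8 - (5/1)t = -8 - 5t
for any integer t.

c = 8 + 4t, d = -8 - 5t for integer t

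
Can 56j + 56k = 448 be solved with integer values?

Step 1: Compute gcd(56, 56).
gcd(56, 56) = 56

Step 2: Check divisibility.
Does 56 divide 448? 448 = 56 x 8, so yes.

By the theorem on linear Diophantine equations, 56j + 56k = 448 has integer solutions if and only if gcd(56, 56) divides 448. Since 56 | 448, solutions exist.

Yes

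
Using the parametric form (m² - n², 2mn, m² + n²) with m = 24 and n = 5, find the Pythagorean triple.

a = m² - n² = 24² - 5² = 576 - 25 = 551
b = 2mn = 2·24·5 = 240
c = m² + n² = 576 + 25 = 601
Verify: 551² + 240² = 303601 + 57600 = 361201 = 601² ✓

(551, 240, 601)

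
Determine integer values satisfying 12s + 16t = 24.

Step 1: Check solvability.
gcd(12, 16) = 4
Since 4 divides 24, solutions exist.

Step 2: Apply extended Euclidean algorithm to find gcd.
We find integers such that 12*x0 + 16*y0 = 4

Step 3: Scale the particular solution.
Multiply by 24/4 = 6:
s = -6, t = 6

Step 4: Verify.
12*(-6) + 16*(6) = 24 = 24 ✓

s = -6, t = 6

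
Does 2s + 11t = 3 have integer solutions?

Step 1: Compute gcd(2, 11).
gcd(2, 11) = 1

Step 2: Check divisibility.
Does 1 divide 3? 3 = 1 x 3, so yes.

By the theorem on linear Diophantine equations, 2s + 11t = 3 has integer solutions if and only if gcd(2, 11) divides 3. Since 1 | 3, solutions exist.

Yes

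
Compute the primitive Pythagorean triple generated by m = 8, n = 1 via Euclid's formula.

a = m² - n² = 8² - 1² = 64 - 1 = 63
b = 2mn = 2·8·1 = 16
c = m² + n² = 64 + 1 = 65
Verify: 63² + 16² = 3969 + 256 = 4225 = 65² ✓

(63, 16, 65)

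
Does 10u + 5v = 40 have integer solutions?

Step 1: Compute gcd(10, 5).
gcd(10, 5) = 5

Step 2: Check divisibility.
Does 5 divide 40? 40 = 5 x 8, so yes.

By the theorem on linear Diophantine equations, 10u + 5v = 40 has integer solutions if and only if gcd(10, 5) divides 40. Since 5 | 40, solutions exist.

Yes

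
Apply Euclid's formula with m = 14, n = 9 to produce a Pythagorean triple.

a = m² - n² = 14² - 9² = 196 - 81 = 115
b = 2mn = 2·14·9 = 252
c = m² + n² = 196 + 81 = 277
Verify: 115² + 252² = 13225 + 63504 = 76729 = 277² ✓

(115, 252, 277)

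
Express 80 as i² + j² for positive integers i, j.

We need to find integers i, j > 0 such that i² + j² = 80.
Trying i = 4: j² = 80 - 4² = 80 - 16 = 64
j = 8
Check: 4² + 8² = 16 + 64 = 80 ✓

80 = 4² + 8²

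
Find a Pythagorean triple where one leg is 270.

We need the other leg and hypotenuse such that 270² + x² = c².
Take x = 704, c = 754: 270² + 704² = 72900 + 495616 = 568516 = 754² ✓
Triple: (270, 704, 754)

(270, 704, 754)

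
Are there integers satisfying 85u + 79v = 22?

Step 1: Compute gcd(85, 79).
gcd(85, 79) = 1

Step 2: Check divisibility.
Does 1 divide 22? 22 = 1 x 22, so yes.

By the theorem on linear Diophantine equations, 85u + 79v = 22 has integer solutions if and only if gcd(85, 79) divides 22. Since 1 | 22, solutions exist.

Yes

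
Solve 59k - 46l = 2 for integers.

Step 1: Check solvability.
gcd(59, 46) = 1
Since 1 divides 2, solutions exist.

Step 2: Apply extended Euclidean algorithm to find gcd.
We find integers such that 59*x0 + 46*y0 = 1

Step 3: Scale the particular solution.
Multiply by 2/1 = 2:
k = -14, l = -18

Step 4: Verify.
59*(-14) - 46*(-18) = 2 = 2 ✓

k = -14, l = -18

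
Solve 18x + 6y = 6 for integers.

Step 1: Check solvability.
gcd(18, 6) = 6
Since 6 divides 6, solutions exist.

Step 2: Apply extended Euclidean algorithm to find gcd.
We find integers such that 18*x0 + 6*y0 = 6

Step 3: Scale the particular solution.
Multiply by 6/6 = 1:
x = 0, y = 1

Step 4: Verify.
18*(0) + 6*(1) = 6 = 6 ✓

x = 0, y = 1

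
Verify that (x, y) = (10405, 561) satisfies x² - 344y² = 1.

Compute x² = 10405² = 108264025
Compute 344y² = 344·561² = 344·314721 = 108264024
x² - 344y² = 108264025 - 108264024 = 1
Since this equals 1, (10405, 561) is a solution.

Yes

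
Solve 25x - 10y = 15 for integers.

Step 1: Check solvability.
gcd(25, 10) = 5
Since 5 divides 15, solutions exist.

Step 2: Apply extended Euclidean algorithm to find gcd.
We find integers such that 25*x0 + 10*y0 = 5

Step 3: Scale the particular solution.
Multiply by 15/5 = 3:
x = 3, y = 6

Step 4: Verify.
25*(3) - 10*(6) = 15 = 15 ✓

x = 3, y = 6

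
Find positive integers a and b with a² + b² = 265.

We need to find integers a, b > 0 such that a² + b² = 265.
Trying a = 3: b² = 265 - 3² = 265 - 9 = 256
b = 16
Check: 3² + 16² = 9 + 256 = 265 ✓

265 = 3² + 16²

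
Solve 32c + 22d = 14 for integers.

Step 1: Check solvability.
gcd(32, 22) = 2
Since 2 divides 14, solutions exist.

Step 2: Apply extended Euclidean algorithm to find gcd.
We find integers such that 32*x0 + 22*y0 = 2

Step 3: Scale the particular solution.
Multiply by 14/2 = 7:
c = -14, d = 21

Step 4: Verify.
32*(-14) + 22*(21) = 14 = 14 ✓

c = -14, d = 21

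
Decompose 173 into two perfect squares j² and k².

We need to find integers j, k > 0 such that j² + k² = 173.
Trying j = 2: k² = 173 - 2² = 173 - 4 = 169
k = 13
Check: 2² + 13² = 4 + 169 = 173 ✓

173 = 2² + 13²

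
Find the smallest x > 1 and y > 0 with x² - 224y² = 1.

We seek the smallest positive integers (x, y) with x² - 224y² = 1, i.e., x² = 224y² + 1.
Try successive y values:
y = 1: x² = 224·1² + 1 = 225, x = 15 ✓

Verify: 15² - 224·1² = 225 - 224 = 1 ✓

x = 15, y = 1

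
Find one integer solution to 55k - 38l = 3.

Step 1: Check solvability.
gcd(55, 38) = 1
Since 1 divides 3, solutions exist.

Step 2: Apply extended Euclidean algorithm to find gcd.
We find integers such that 55*x0 + 38*y0 = 1

Step 3: Scale the particular solution.
Multiply by 3/1 = 3:
k = 27, l = 39

Step 4: Verify.
55*(27) - 38*(39) = 3 = 3 ✓

k = 27, l = 39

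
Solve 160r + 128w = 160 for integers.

Step 1: Check solvability.
gcd(160, 128) = 32
Since 32 divides 160, solutions exist.

Step 2: Apply extended Euclidean algorithm to find gcd.
We find integers such that 160*x0 + 128*y0 = 32

Step 3: Scale the particular solution.
Multiply by 160/32 = 5:
r = 5, w = -5

Step 4: Verify.
160*(5) + 128*(-5) = 160 = 160 ✓

r = 5, w = -5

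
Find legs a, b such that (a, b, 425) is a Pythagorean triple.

We need a² + b² = 425² = 180625.
Trying: 297² + 304² = 88209 + 92416 = 180625 ✓

(297, 304, 425)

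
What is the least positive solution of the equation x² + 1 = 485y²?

We need x² = 485y² - 1. Try successive y:
y = 1: x² = 485·1² - 1 = 484 = 22² ✓
Check: 22² - 485·1² = 484 - 485 = -1 ✓

x = 22, y = 1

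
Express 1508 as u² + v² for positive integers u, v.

We need to find integers u, v > 0 such that u² + v² = 1508.
Trying u = 8: v² = 1508 - 8² = 1508 - 64 = 1444
v = 38
Check: 8² + 38² = 64 + 1444 = 1508 ✓

1508 = 8² + 38²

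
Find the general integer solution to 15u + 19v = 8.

Step 1: Compute gcd(15, 19) = 1.
Since 1 divides 8, solutions exist.

Step 2: Find a particular solution using extended Euclidean algorithm.
We get u₀ = -40, v₀ = 32.
Check: 15*-40 + 19*32 = 8 = 8 ✓

Step 3: Write the general solution.
u = -40 + (19/1)t = -40 + 19t
v = 32 - (15/1)t = 32 - 15t
for any integer t.

u = -40 + 19t, v = 32 - 15t for integer t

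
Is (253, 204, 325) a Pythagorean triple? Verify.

Compute a² + b² = 253² + 204² = 64009 + 41616 = 105625
Compute c² = 325² = 105625
Since 105625 = 105625, confirmed.

Yes, it is a Pythagorean triple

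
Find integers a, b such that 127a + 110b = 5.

Step 1: Check solvability.
gcd(127, 110) = 1
Since 1 divides 5, solutions exist.

Step 2: Apply extended Euclidean algorithm to find gcd.
We find integers such that 127*x0 + 110*y0 = 1

Step 3: Scale the particular solution.
Multiply by 5/1 = 5:
a = 65, b = -75

Step 4: Verify.
127*(65) + 110*(-75) = 5 = 5 ✓

a = 65, b = -75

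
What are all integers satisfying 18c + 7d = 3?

Step 1: Compute gcd(18, 7) = 1.
Since 1 divides 3, solutions exist.

Step 2: Find a particular solution using extended Euclidean algorithm.
We get c₀ = 6, d₀ = -15.
Check: 18*6 + 7*-15 = 3 = 3 ✓

Step 3: Write the general solution.
c = 6 + (7/1)t = 6 + 7t
d = -15 - (18/1)t = -15 - 18t
for any integer t.

c = 6 + 7t, d = -15 - 18t for integer t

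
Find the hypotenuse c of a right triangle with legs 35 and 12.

c² = a² + b² = 35² + 12² = 1225 + 144 = 1369
c = 37

37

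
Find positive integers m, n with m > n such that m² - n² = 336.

Factor: m² - n² = (m+n)(m-n) = 336.
We need two factors of 336 with the same parity.
Use m+n = 168 and m-n = 2 (product 168·2 = 336).
Adding: 2m = 170, so m = 85.
Subtracting: 2n = 166, so n = 83.
Check: 85² - 83² = 7225 - 6889 = 336 ✓

m = 85, n = 83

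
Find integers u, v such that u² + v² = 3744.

We need to find integers u, v > 0 such that u² + v² = 3744.
Trying u = 12: v² = 3744 - 12² = 3744 - 144 = 3600
v = 60
Check: 12² + 60² = 144 + 3600 = 3744 ✓

3744 = 12² + 60²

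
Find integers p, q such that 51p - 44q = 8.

Step 1: Check solvability.
gcd(51, 44) = 1
Since 1 divides 8, solutions exist.

Step 2: Apply extended Euclidean algorithm to find gcd.
We find integers such that 51*x0 + 44*y0 = 1

Step 3: Scale the particular solution.
Multiply by 8/1 = 8:
p = 152, q = 176

Step 4: Verify.
51*(152) - 44*(176) = 8 = 8 ✓

p = 152, q = 176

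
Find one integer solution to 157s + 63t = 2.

Step 1: Check solvability.
gcd(157, 63) = 1
Since 1 divides 2, solutions exist.

Step 2: Apply extended Euclidean algorithm to find gcd.
We find integers such that 157*x0 + 63*y0 = 1

Step 3: Scale the particular solution.
Multiply by 2/1 = 2:
s = -4, t = 10

Step 4: Verify.
157*(-4) + 63*(10) = 2 = 2 ✓

s = -4, t = 10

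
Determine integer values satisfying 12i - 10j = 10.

Step 1: Check solvability.
gcd(12, 10) = 2
Since 2 divides 10, solutions exist.

Step 2: Apply extended Euclidean algorithm to find gcd.
We find integers such that 12*x0 + 10*y0 = 2

Step 3: Scale the particular solution.
Multiply by 10/2 = 5:
i = 5, j = 5

Step 4: Verify.
12*(5) - 10*(5) = 10 = 10 ✓

i = 5, j = 5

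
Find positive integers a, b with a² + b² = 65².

We need a² + b² = 65² = 4225.
Trying: 63² + 16² = 3969 + 256 = 4225 ✓

(63, 16, 65)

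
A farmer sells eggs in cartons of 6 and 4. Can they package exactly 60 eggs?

We need non-negative a, b with 6a + 4b = 60.
gcd(6, 4) = 2 divides 60.
Try a = 0: 4b = 60 - 0 = 60, so b = 15.
One way: 0 cartons of 6 and 15 cartons of 4.

Yes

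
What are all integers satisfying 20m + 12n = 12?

Step 1: Compute gcd(20, 12) = 4.
Since 4 divides 12, solutions exist.

Step 2: Find a particular solution using extended Euclidean algorithm.
We get m₀ = -3, n₀ = 6.
Check: 20*-3 + 12*6 = 12 = 12 ✓

Step 3: Write the general solution.
m = -3 + (12/4)t = -3 + 3t
n = 6 - (20/4)t = 6 - 5t
for any integer t.

m = -3 + 3t, n = 6 - 5t for integer t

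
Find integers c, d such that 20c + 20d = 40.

Step 1: Check solvability.
gcd(20, 20) = 20
Since 20 divides 40, solutions exist.

Step 2: Apply extended Euclidean algorithm to find gcd.
We find integers such that 20*x0 + 20*y0 = 20

Step 3: Scale the particular solution.
Multiply by 40/20 = 2:
c = 0, d = 2

Step 4: Verify.
20*(0) + 20*(2) = 40 = 40 ✓

c = 0, d = 2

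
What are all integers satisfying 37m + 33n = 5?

Step 1: Compute gcd(37, 33) = 1.
Since 1 divides 5, solutions exist.

Step 2: Find a particular solution using extended Euclidean algorithm.
We get m₀ = -40, n₀ = 45.
Check: 37*-40 + 33*45 = 5 = 5 ✓

Step 3: Write the general solution.
m = -40 + (33/1)t = -40 + 33t
n = 45 - (37/1)t = 45 - 37t
for any integer t.

m = -40 + 33t, n = 45 - 37t for integer t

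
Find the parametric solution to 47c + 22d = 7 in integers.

Step 1: Compute gcd(47, 22) = 1.
Since 1 divides 7, solutions exist.

Step 2: Find a particular solution using extended Euclidean algorithm.
We get c₀ = -49, d₀ = 105.
Check: 47*-49 + 22*105 = 7 = 7 ✓

Step 3: Write the general solution.
c = -49 + (22/1)t = -49 + 22t
d = 105 - (47/1)t = 105 - 47t
for any integer t.

c = -49 + 22t, d = 105 - 47t for integer t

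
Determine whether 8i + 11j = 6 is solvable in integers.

Step 1: Compute gcd(8, 11).
gcd(8, 11) = 1

Step 2: Check divisibility.
Does 1 divide 6? 6 = 1 x 6, so yes.

By the theorem on linear Diophantine equations, 8i + 11j = 6 has integer solutions if and only if gcd(8, 11) divides 6. Since 1 | 6, solutions exist.

Yes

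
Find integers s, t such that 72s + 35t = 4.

Step 1: Check solvability.
gcd(72, 35) = 1
Since 1 divides 4, solutions exist.

Step 2: Apply extended Euclidean algorithm to find gcd.
We find integers such that 72*x0 + 35*y0 = 1

Step 3: Scale the particular solution.
Multiply by 4/1 = 4:
s = -68, t = 140

Step 4: Verify.
72*(-68) + 35*(140) = 4 = 4 ✓

s = -68, t = 140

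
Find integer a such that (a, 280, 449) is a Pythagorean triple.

a² = c² - b² = 449² - 280² = 201601 - 78400 = 123201
a = sqrt(123201) = 351

351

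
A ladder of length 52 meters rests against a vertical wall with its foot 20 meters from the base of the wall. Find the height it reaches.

The ladder, wall, and ground form a right triangle with hypotenuse 52 and one leg 20.
By the Pythagorean theorem: h² = 52² - 20² = 2704 - 400 = 2304
h = √2304 = 48 meters

48 meters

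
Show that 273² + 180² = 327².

Compute a² + b² = 273² + 180² = 74529 + 32400 = 106929
Compute c² = 327² = 106929
Since 106929 = 106929, confirmed.

Yes, it is a Pythagorean triple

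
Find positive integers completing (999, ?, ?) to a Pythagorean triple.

We need the other leg and hypotenuse such that 999² + x² = c².
Take x = 320, c = 1049: 999² + 320² = 998001 + 102400 = 1100401 = 1049² ✓
Triple: (999, 320, 1049)

(999, 320, 1049)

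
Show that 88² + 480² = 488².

Compute a² + b² = 88² + 480² = 7744 + 230400 = 238144
Compute c² = 488² = 238144
Since 238144 = 238144, confirmed.

Yes, it is a Pythagorean triple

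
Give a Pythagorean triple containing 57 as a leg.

We need the other leg and hypotenuse such that 57² + x² = c².
Take x = 176, c = 185: 57² + 176² = 3249 + 30976 = 34225 = 185² ✓
Triple: (57, 176, 185)

(57, 176, 185)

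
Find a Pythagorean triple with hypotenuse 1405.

We need a² + b² = 1405² = 1974025.
Trying: 1155² + 800² = 1334025 + 640000 = 1974025 ✓

(1155, 800, 1405)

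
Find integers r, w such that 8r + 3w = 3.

Step 1: Check solvability.
gcd(8, 3) = 1
Since 1 divides 3, solutions exist.

Step 2: Apply extended Euclidean algorithm to find gcd.
We find integers such that 8*x0 + 3*y0 = 1

Step 3: Scale the particular solution.
Multiply by 3/1 = 3:
r = -3, w = 9

Step 4: Verify.
8*(-3) + 3*(9) = 3 = 3 ✓

r = -3, w = 9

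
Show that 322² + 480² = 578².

Compute a² + b²:
322² + 480² = 103684 + 230400 = 334084
Compute c²:
578² = 334084
Since 334084 = 334084, it is a Pythagorean triple.

Yes, it is a Pythagorean triple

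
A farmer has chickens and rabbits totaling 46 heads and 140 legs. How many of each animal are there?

Let c = chickens, r = rabbits.
Heads: c + r = 46
Legs: 2c + 4r = 140
From the first equation, c = 46 - r. Substitute:
2(46 - r) + 4r = 140
92 + 2r = 140
r = (140 - 92)/2 = 24
c = 46 - 24 = 22

Chickens: 22, Rabbits: 24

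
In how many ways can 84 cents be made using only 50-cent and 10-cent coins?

We need non-negative integers (x, y) with 50x + 10y = 84.
For each x from 0 to 1, check if (84 - 50x) is a non-negative multiple of 10.
Solutions (x, y): none
Count: 0

0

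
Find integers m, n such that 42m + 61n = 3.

Step 1: Check solvability.
gcd(42, 61) = 1
Since 1 divides 3, solutions exist.

Step 2: Apply extended Euclidean algorithm to find gcd.
We find integers such that 42*x0 + 61*y0 = 1

Step 3: Scale the particular solution.
Multiply by 3/1 = 3:
m = 48, n = -33

Step 4: Verify.
42*(48) + 61*(-33) = 3 = 3 ✓

m = 48, n = -33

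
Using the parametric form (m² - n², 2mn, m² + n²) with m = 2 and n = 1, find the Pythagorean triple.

a = m² - n² = 2² - 1² = 4 - 1 = 3
b = 2mn = 2·2·1 = 4
c = m² + n² = 4 + 1 = 5
Verify: 3² + 4² = 9 + 16 = 25 = 5² ✓

(3, 4, 5)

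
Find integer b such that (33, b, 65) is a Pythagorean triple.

b² = c² - a² = 65² - 33² = 4225 - 1089 = 3136
b = sqrt(3136) = 56

56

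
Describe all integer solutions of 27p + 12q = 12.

Step 1: Compute gcd(27, 12) = 3.
Since 3 divides 12, solutions exist.

Step 2: Find a particular solution using extended Euclidean algorithm.
We get p₀ = 4, q₀ = -8.
Check: 27*4 + 12*-8 = 12 = 12 ✓

Step 3: Write the general solution.
p = 4 + (12/3)t = 4 + 4t
q = -8 - (27/3)t = -8 - 9t
for any integer t.

p = 4 + 4t, q = -8 - 9t for integer t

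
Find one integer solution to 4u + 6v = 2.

Step 1: Check solvability.
gcd(4, 6) = 2
Since 2 divides 2, solutions exist.

Step 2: Apply extended Euclidean algorithm to find gcd.
We find integers such that 4*x0 + 6*y0 = 2

Step 3: Scale the particular solution.
Multiply by 2/2 = 1:
u = -1, v = 1

Step 4: Verify.
4*(-1) + 6*(1) = 2 = 2 ✓

u = -1, v = 1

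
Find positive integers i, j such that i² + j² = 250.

Search for i with 250 - i² a perfect square.
i = 5: 250 - 5² = 250 - 25 = 225 = 15² ✓
So i = 5, j = 15.

i = 5, j = 15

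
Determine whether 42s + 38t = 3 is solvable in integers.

Step 1: Compute gcd(42, 38).
gcd(42, 38) = 2

Step 2: Check divisibility.
Does 2 divide 3? 3 = 2 x 1 + 1, so no.

By the theorem on linear Diophantine equations, 42s + 38t = 3 has integer solutions if and only if gcd(42, 38) divides 3. Since 2 does not divide 3, no solutions exist.

No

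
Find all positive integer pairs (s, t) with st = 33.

The positive divisors of 33 are: 1, 3, 11, 33.
Each divisor d gives the pair (d, 33/d):
(1, 33), (3, 11), (11, 3), (33, 1)

(1, 33), (3, 11), (11, 3), (33, 1)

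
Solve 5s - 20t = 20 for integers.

Step 1: Check solvability.
gcd(5, 20) = 5
Since 5 divides 20, solutions exist.

Step 2: Apply extended Euclidean algorithm to find gcd.
We find integers such that 5*x0 + 20*y0 = 5

Step 3: Scale the particular solution.
Multiply by 20/5 = 4:
s = 4, t = 0

Step 4: Verify.
5*(4) - 20*(0) = 20 = 20 ✓

s = 4, t = 0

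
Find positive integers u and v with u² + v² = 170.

We need to find integers u, v > 0 such that u² + v² = 170.
Trying u = 1: v² = 170 - 1² = 170 - 1 = 169
v = 13
Check: 1² + 13² = 1 + 169 = 170 ✓

170 = 1² + 13²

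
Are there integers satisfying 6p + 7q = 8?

Step 1: Compute gcd(6, 7).
gcd(6, 7) = 1

Step 2: Check divisibility.
Does 1 divide 8? 8 = 1 x 8, so yes.

By the theorem on linear Diophantine equations, 6p + 7q = 8 has integer solutions if and only if gcd(6, 7) divides 8. Since 1 | 8, solutions exist.

Yes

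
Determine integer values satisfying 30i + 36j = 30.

Step 1: Check solvability.
gcd(30, 36) = 6
Since 6 divides 30, solutions exist.

Step 2: Apply extended Euclidean algorithm to find gcd.
We find integers such that 30*x0 + 36*y0 = 6

Step 3: Scale the particular solution.
Multiply by 30/6 = 5:
i = -5, j = 5

Step 4: Verify.
30*(-5) + 36*(5) = 30 = 30 ✓

i = -5, j = 5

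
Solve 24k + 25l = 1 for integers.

Step 1: Check solvability.
gcd(24, 25) = 1
Since 1 divides 1, solutions exist.

Step 2: Apply extended Euclidean algorithm to find gcd.
We find integers such that 24*x0 + 25*y0 = 1

Step 3: Scale the particular solution.
Multiply by 1/1 = 1:
k = -1, l = 1

Step 4: Verify.
24*(-1) + 25*(1) = 1 = 1 ✓

k = -1, l = 1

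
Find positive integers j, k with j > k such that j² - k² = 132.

Factor: j² - k² = (j+k)(j-k) = 132.
We need two factors of 132 with the same parity.
Use j+k = 66 and j-k = 2 (product 66·2 = 132).
Adding: 2j = 68, so j = 34.
Subtracting: 2k = 64, so k = 32.
Check: 34² - 32² = 1156 - 1024 = 132 ✓

j = 34, k = 32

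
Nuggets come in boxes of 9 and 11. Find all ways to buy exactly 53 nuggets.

We need non-negative integers (x, y) with 9x + 11y = 53.
For each x in 0..5, check if 53 - 9x is a non-negative multiple of 11.
x = 1: 11y = 44, y = 4 ✓

(1 boxes of 9, 4 boxes of 11)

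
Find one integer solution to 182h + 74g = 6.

Step 1: Check solvability.
gcd(182, 74) = 2
Since 2 divides 6, solutions exist.

Step 2: Apply extended Euclidean algorithm to find gcd.
We find integers such that 182*x0 + 74*y0 = 2

Step 3: Scale the particular solution.
Multiply by 6/2 = 3:
h = -39, g = 96

Step 4: Verify.
182*(-39) + 74*(96) = 6 = 6 ✓

h = -39, g = 96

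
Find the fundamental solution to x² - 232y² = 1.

We seek the smallest positive integers (x, y) with x² - 232y² = 1, i.e., x² = 232y² + 1.
Try successive y values:
y = 1: x² = 232·1² + 1 = 233, not a perfect square
y = 2: x² = 232·2² + 1 = 929, not a perfect square
y = 3: x² = 232·3² + 1 = 2089, not a perfect square
... continuing the search (or via continued fractions) ...
y = 1287: x² = 232·1287² + 1 = 384277609, x = 19603 ✓

Verify: 19603² - 232·1287² = 384277609 - 384277608 = 1 ✓

x = 19603, y = 1287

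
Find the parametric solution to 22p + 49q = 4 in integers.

Step 1: Compute gcd(22, 49) = 1.
Since 1 divides 4, solutions exist.

Step 2: Find a particular solution using extended Euclidean algorithm.
We get p₀ = -80, q₀ = 36.
Check: 22*-80 + 49*36 = 4 = 4 ✓

Step 3: Write the general solution.
p = -80 + (49/1)t = -80 + 49t
q = 36 - (22/1)t = 36 - 22t
for any integer t.

p = -80 + 49t, q = 36 - 22t for integer t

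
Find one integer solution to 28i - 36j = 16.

Step 1: Check solvability.
gcd(28, 36) = 4
Since 4 divides 16, solutions exist.

Step 2: Apply extended Euclidean algorithm to find gcd.
We find integers such that 28*x0 + 36*y0 = 4

Step 3: Scale the particular solution.
Multiply by 16/4 = 4:
i = 16, j = 12

Step 4: Verify.
28*(16) - 36*(12) = 16 = 16 ✓

i = 16, j = 12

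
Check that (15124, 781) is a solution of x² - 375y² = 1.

Compute x² = 15124² = 228735376
Compute 375y² = 375·781² = 375·609961 = 228735375
x² - 375y² = 228735376 - 228735375 = 1
Since this equals 1, (15124, 781) is a solution.

Yes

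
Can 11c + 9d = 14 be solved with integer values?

Step 1: Compute gcd(11, 9).
gcd(11, 9) = 1

Step 2: Check divisibility.
Does 1 divide 14? 14 = 1 x 14, so yes.

By the theorem on linear Diophantine equations, 11c + 9d = 14 has integer solutions if and only if gcd(11, 9) divides 14. Since 1 | 14, solutions exist.

Yes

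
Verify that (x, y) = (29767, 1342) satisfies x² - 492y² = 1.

Compute x² = 29767² = 886074289
Compute 492y² = 492·1342² = 492·1800964 = 886074288
x² - 492y² = 886074289 - 886074288 = 1
Since this equals 1, (29767, 1342) is a solution.

Yes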